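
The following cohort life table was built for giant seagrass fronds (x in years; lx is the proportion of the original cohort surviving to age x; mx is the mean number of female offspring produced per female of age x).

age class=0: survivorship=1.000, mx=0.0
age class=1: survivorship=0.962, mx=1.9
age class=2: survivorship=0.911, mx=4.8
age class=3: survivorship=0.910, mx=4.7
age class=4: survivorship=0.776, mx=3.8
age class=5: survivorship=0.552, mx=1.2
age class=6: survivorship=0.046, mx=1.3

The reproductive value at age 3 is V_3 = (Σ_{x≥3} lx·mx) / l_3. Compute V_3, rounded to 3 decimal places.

8.734

lx·mx for x ≥ 3: 4.277, 2.9488, 0.6624, 0.0598 → sum = 7.948
V_3 = 7.948 / l_3 = 7.948 / 0.91 = 8.734066… → 8.734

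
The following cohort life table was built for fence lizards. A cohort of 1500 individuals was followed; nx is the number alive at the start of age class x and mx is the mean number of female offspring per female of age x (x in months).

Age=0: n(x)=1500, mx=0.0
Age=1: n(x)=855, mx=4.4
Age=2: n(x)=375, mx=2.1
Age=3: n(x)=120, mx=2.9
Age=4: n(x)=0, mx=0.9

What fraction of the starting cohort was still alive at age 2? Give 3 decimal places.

l_2 = n_2/n_0 = 375/1500 = 0.25 → 0.250

0.250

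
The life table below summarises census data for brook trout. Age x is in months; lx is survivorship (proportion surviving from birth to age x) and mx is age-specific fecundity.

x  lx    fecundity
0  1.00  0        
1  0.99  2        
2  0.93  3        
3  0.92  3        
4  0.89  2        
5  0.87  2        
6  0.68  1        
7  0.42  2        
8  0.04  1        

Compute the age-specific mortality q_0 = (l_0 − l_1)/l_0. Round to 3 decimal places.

0.010

q_0 = (l_0 − l_1) / l_0 = (1 − 0.99) / 1
     = 0.01 / 1 = 0.01 → 0.010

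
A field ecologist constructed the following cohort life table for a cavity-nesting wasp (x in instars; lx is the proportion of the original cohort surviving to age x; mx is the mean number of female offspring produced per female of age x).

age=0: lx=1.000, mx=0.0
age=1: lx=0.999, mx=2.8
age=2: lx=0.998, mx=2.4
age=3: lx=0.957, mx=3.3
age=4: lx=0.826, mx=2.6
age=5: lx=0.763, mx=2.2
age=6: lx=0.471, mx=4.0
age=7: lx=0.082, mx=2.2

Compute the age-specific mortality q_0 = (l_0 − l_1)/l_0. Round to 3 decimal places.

0.001

q_0 = (l_0 − l_1) / l_0 = (1 − 0.999) / 1
     = 0.001 / 1 = 0.001 → 0.001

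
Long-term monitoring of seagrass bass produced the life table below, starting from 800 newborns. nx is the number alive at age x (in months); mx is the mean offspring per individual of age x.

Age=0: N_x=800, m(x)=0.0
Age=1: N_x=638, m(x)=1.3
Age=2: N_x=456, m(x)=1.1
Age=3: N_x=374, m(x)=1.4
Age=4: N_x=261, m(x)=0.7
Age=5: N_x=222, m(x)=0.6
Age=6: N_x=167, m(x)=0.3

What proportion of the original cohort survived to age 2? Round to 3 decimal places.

0.570

l_2 = n_2/n_0 = 456/800 = 0.57 → 0.570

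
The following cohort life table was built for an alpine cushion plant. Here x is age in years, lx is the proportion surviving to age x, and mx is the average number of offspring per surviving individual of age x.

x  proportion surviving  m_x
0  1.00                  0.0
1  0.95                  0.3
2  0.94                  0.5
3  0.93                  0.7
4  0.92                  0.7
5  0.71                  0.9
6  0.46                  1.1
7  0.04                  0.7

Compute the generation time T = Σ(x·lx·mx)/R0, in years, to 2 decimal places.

lx·mx: 0, 0.285, 0.47, 0.651, 0.644, 0.639, 0.506, 0.028 → R0 = 3.223
x·lx·mx: 0, 0.285, 0.94, 1.953, 2.576, 3.195, 3.036, 0.196 → Σ = 12.181
T = 12.181 / 3.223 = 3.779398… → 3.78

3.78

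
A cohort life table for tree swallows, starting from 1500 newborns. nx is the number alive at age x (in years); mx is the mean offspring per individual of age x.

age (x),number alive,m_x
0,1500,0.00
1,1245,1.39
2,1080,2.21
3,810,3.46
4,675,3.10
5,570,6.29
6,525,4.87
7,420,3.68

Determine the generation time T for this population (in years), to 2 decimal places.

lx = nx/n0 = nx/1500: 1, 0.83, 0.72, 0.54, 0.45, 0.38, 0.35, 0.28
lx·mx: 0, 1.1537, 1.5912, 1.8684, 1.395, 2.3902, 1.7045, 1.0304 → R0 = 11.1334
x·lx·mx: 0, 1.1537, 3.1824, 5.6052, 5.58, 11.951, 10.227, 7.2128 → Σ = 44.9121
T = 44.9121 / 11.1334 = 4.033997… → 4.03

4.03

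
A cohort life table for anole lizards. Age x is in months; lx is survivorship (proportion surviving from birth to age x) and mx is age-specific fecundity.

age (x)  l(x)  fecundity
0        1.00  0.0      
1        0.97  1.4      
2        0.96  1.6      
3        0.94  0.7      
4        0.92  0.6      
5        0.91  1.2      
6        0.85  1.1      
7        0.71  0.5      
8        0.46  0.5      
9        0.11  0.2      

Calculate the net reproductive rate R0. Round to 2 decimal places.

lx·mx by age: 0, 1.358, 1.536, 0.658, 0.552, 1.092, 0.935, 0.355, 0.23, 0.022
R0 = Σ lx·mx = 6.738 → 6.74

6.74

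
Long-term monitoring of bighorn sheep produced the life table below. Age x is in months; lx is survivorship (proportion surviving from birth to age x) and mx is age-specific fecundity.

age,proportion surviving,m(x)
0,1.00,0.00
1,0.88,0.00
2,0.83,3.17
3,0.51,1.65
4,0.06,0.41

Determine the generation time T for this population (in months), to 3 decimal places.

2.255

lx·mx: 0, 0, 2.6311, 0.8415, 0.0246 → R0 = 3.4972
x·lx·mx: 0, 0, 5.2622, 2.5245, 0.0984 → Σ = 7.8851
T = 7.8851 / 3.4972 = 2.254689… → 2.255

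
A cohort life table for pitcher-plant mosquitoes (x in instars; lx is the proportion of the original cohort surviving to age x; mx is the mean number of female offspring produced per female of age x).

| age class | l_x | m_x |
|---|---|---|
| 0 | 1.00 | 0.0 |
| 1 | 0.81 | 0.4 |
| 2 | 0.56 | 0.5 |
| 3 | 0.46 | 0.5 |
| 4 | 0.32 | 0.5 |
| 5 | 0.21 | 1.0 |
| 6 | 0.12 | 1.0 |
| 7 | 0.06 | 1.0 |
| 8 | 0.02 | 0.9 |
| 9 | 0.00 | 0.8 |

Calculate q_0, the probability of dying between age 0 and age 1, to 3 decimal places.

0.190

q_0 = (l_0 − l_1) / l_0 = (1 − 0.81) / 1
     = 0.19 / 1 = 0.19 → 0.190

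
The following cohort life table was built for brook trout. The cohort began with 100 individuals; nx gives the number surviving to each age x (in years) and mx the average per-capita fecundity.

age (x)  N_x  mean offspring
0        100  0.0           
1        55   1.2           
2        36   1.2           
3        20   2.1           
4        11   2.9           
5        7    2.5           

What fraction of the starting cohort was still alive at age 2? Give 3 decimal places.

l_2 = n_2/n_0 = 36/100 = 0.36 → 0.360

0.360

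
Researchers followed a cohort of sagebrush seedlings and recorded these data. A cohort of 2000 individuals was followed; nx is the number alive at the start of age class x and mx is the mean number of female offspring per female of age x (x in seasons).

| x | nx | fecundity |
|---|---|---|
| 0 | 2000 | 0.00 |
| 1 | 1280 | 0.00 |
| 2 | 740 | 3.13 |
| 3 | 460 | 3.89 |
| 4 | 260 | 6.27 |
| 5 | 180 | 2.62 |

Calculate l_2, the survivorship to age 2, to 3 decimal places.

l_2 = n_2/n_0 = 740/2000 = 0.37 → 0.370

0.370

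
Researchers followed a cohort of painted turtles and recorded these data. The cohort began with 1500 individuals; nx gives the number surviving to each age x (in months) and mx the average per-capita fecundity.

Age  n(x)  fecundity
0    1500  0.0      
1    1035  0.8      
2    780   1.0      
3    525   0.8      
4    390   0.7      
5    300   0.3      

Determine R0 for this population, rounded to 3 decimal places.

lx = nx/n0 = nx/1500: 1, 0.69, 0.52, 0.35, 0.26, 0.2
lx·mx by age: 0, 0.552, 0.52, 0.28, 0.182, 0.06
R0 = Σ lx·mx = 1.594 → 1.594

1.594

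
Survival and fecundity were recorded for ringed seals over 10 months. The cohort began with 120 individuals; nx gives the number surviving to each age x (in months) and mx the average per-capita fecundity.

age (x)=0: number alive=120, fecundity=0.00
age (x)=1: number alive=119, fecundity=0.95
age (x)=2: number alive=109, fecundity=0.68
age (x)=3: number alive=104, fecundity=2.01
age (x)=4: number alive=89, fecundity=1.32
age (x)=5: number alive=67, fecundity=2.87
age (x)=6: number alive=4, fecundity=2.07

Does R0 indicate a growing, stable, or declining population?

lx = nx/n0 = nx/120: 1, 0.99167…, 0.90833…, 0.86667…, 0.74167…, 0.55833…, 0.03333…
R0 = Σ lx·mx = 0 + 0.942083… + 0.617667… + 1.742… + 0.979… + 1.602417… + 0.069… = 5.952167…
R0 > 1, so the population is growing.

growing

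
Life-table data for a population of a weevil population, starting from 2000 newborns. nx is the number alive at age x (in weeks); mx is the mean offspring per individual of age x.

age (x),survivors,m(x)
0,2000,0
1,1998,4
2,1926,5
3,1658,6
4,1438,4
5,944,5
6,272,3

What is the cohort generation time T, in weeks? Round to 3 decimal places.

2.795

lx = nx/n0 = nx/2000: 1, 0.999, 0.963, 0.829, 0.719, 0.472, 0.136
lx·mx: 0, 3.996, 4.815, 4.974, 2.876, 2.36, 0.408 → R0 = 19.429
x·lx·mx: 0, 3.996, 9.63, 14.922, 11.504, 11.8, 2.448 → Σ = 54.3
T = 54.3 / 19.429 = 2.794791… → 2.795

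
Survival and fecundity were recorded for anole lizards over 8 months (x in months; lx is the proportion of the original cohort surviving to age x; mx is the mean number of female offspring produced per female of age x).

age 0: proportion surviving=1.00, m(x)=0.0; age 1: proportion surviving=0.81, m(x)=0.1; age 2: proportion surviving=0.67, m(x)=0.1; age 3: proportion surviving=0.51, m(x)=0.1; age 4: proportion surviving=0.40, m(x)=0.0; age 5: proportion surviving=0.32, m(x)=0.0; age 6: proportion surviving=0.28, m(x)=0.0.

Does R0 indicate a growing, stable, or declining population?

R0 = Σ lx·mx = 0 + 0.081 + 0.067 + 0.051 + 0 + 0 + 0 = 0.199
R0 < 1, so the population is declining.

declining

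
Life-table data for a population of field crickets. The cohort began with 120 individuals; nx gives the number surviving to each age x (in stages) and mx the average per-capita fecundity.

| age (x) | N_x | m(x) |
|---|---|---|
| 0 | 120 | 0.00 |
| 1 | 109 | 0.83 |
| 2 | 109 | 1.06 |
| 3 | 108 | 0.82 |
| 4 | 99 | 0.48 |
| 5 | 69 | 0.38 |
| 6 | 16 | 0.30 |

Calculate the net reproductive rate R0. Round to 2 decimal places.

lx = nx/n0 = nx/120: 1, 0.90833…, 0.90833…, 0.9, 0.825, 0.575, 0.13333…
lx·mx by age: 0, 0.753917…, 0.962833…, 0.738, 0.396, 0.2185, 0.04…
R0 = Σ lx·mx = 3.10925… → 3.11

3.11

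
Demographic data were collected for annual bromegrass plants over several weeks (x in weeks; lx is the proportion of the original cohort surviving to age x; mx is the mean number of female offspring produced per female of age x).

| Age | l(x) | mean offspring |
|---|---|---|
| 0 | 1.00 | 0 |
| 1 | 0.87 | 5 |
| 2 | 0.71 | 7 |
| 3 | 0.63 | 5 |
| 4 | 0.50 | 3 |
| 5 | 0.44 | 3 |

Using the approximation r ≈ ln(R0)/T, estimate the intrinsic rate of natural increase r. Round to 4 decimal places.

1.1475

R0 = Σ lx·mx = 0 + 4.35 + 4.97 + 3.15 + 1.5 + 1.32 = 15.29
Σ x·lx·mx = 36.34; T = 36.34/15.29 = 2.37672…
r ≈ ln(R0)/T = ln(15.29)/2.37672… = 1.147465… → 1.1475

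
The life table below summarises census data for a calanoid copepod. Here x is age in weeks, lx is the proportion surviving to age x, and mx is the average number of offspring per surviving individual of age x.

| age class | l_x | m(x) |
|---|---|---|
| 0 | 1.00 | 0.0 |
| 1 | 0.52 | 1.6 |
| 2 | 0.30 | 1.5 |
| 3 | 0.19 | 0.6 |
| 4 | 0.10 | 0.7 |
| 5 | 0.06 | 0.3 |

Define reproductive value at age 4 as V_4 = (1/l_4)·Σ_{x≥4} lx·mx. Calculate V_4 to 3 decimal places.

0.880

lx·mx for x ≥ 4: 0.07, 0.018 → sum = 0.088
V_4 = 0.088 / l_4 = 0.088 / 0.1 = 0.88 → 0.880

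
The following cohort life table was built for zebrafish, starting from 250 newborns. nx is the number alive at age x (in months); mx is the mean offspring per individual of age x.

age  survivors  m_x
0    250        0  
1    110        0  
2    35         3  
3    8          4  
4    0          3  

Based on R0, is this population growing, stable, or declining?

lx = nx/n0 = nx/250: 1, 0.44, 0.14, 0.032, 0
R0 = Σ lx·mx = 0 + 0 + 0.42 + 0.128 + 0 = 0.548
R0 < 1, so the population is declining.

declining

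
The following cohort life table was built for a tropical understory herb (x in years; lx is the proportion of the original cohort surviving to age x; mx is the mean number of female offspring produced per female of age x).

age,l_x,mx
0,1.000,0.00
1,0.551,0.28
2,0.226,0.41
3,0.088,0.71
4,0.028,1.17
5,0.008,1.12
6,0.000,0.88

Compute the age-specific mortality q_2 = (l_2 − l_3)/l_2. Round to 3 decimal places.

0.611

q_2 = (l_2 − l_3) / l_2 = (0.226 − 0.088) / 0.226
     = 0.138 / 0.226 = 0.610619… → 0.611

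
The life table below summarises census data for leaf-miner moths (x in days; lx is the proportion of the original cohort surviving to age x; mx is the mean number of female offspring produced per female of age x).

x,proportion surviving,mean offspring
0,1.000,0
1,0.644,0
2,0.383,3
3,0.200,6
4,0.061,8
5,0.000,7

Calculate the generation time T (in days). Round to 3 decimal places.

2.767

lx·mx: 0, 0, 1.149, 1.2, 0.488, 0 → R0 = 2.837
x·lx·mx: 0, 0, 2.298, 3.6, 1.952, 0 → Σ = 7.85
T = 7.85 / 2.837 = 2.767007… → 2.767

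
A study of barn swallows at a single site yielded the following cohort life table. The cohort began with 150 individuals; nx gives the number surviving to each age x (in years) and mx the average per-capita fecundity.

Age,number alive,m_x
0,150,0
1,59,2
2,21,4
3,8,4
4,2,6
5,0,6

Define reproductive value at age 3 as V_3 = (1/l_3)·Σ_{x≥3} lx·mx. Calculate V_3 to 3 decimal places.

5.500

lx = nx/n0 = nx/150: 1, 0.39333…, 0.14, 0.05333…, 0.01333…, 0
lx·mx for x ≥ 3: 0.213333…, 0.08…, 0 → sum = 0.293333…
V_3 = 0.293333… / l_3 = 0.293333… / 0.053333… = 5.5… → 5.500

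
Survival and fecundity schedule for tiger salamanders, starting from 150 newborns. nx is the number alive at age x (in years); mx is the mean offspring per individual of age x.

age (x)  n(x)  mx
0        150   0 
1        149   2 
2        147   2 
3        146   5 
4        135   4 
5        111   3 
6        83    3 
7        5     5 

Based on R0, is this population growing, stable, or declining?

lx = nx/n0 = nx/150: 1, 0.99333…, 0.98, 0.97333…, 0.9, 0.74, 0.55333…, 0.03333…
R0 = Σ lx·mx = 0 + 1.986667… + 1.96 + 4.866667… + 3.6 + 2.22 + 1.66… + 0.166667… = 16.46…
R0 > 1, so the population is growing.

growing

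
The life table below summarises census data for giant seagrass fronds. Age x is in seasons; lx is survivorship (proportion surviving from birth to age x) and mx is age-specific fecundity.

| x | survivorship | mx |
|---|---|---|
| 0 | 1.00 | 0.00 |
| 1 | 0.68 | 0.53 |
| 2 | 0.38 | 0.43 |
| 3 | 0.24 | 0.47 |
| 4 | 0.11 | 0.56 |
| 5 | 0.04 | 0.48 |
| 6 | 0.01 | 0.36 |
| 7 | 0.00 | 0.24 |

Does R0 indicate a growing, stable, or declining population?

declining

R0 = Σ lx·mx = 0 + 0.3604 + 0.1634 + 0.1128 + 0.0616 + 0.0192 + 0.0036 + 0 = 0.721
R0 < 1, so the population is declining.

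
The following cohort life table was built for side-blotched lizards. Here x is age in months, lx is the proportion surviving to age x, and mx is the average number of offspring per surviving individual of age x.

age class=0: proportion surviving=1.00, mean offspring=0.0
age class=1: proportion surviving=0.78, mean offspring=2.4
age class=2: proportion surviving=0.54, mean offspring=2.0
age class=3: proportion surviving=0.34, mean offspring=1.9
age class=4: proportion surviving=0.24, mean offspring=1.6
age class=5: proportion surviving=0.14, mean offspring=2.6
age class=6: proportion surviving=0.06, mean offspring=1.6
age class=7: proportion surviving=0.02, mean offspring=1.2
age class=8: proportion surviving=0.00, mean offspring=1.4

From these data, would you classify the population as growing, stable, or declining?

R0 = Σ lx·mx = 0 + 1.872 + 1.08 + 0.646 + 0.384 + 0.364 + 0.096 + 0.024 + 0 = 4.466
R0 > 1, so the population is growing.

growing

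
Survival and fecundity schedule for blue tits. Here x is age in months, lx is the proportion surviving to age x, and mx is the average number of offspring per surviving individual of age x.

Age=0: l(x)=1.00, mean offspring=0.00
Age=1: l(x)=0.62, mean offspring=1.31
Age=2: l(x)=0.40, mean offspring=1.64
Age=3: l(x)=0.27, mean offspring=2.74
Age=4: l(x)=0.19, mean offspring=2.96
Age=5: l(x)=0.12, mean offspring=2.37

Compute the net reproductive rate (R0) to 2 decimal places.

lx·mx by age: 0, 0.8122, 0.656, 0.7398, 0.5624, 0.2844
R0 = Σ lx·mx = 3.0548 → 3.05

3.05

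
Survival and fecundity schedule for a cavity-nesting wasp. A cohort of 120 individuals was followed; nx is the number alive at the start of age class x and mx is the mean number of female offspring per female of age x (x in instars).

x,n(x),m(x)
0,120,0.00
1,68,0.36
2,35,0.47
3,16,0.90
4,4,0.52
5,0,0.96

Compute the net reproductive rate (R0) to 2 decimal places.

0.48

lx = nx/n0 = nx/120: 1, 0.56667…, 0.29167…, 0.13333…, 0.03333…, 0
lx·mx by age: 0, 0.204…, 0.137083…, 0.12…, 0.017333…, 0
R0 = Σ lx·mx = 0.478417… → 0.48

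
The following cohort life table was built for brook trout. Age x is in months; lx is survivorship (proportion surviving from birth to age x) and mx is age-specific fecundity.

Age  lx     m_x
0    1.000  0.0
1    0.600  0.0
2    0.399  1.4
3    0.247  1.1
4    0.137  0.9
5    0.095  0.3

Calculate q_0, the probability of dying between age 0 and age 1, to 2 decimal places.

0.40

q_0 = (l_0 − l_1) / l_0 = (1 − 0.6) / 1
     = 0.4 / 1 = 0.4 → 0.40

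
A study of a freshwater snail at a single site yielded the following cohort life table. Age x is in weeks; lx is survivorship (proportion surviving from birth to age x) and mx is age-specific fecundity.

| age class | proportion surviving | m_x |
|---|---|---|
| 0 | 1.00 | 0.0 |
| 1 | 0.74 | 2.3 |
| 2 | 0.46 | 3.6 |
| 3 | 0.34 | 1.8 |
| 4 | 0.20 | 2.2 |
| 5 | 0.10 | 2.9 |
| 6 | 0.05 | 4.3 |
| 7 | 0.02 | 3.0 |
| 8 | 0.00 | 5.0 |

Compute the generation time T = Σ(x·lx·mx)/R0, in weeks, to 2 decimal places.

2.37

lx·mx: 0, 1.702, 1.656, 0.612, 0.44, 0.29, 0.215, 0.06, 0 → R0 = 4.975
x·lx·mx: 0, 1.702, 3.312, 1.836, 1.76, 1.45, 1.29, 0.42, 0 → Σ = 11.77
T = 11.77 / 4.975 = 2.365829… → 2.37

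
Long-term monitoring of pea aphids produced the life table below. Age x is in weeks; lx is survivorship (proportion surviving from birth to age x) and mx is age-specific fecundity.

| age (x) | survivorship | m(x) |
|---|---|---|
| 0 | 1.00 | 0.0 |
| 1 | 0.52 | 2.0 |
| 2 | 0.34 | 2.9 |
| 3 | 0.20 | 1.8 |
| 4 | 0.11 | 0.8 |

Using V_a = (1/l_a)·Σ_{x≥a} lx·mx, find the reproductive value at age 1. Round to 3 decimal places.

lx·mx for x ≥ 1: 1.04, 0.986, 0.36, 0.088 → sum = 2.474
V_1 = 2.474 / l_1 = 2.474 / 0.52 = 4.757692… → 4.758

4.758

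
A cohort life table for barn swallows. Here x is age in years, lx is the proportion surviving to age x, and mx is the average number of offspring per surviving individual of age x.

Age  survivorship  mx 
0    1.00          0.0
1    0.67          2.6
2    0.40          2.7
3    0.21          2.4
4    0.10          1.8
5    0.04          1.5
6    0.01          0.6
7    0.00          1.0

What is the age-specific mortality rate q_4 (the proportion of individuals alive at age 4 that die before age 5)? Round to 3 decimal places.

0.600

q_4 = (l_4 − l_5) / l_4 = (0.1 − 0.04) / 0.1
     = 0.06 / 0.1 = 0.6 → 0.600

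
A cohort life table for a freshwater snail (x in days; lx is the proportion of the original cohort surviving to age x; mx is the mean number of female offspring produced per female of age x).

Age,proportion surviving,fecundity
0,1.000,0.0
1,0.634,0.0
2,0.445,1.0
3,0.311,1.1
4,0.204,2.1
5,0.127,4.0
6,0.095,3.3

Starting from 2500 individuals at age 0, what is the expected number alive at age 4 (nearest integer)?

510

Expected survivors = N0 · l_4 = 2500 × 0.204 = 510 → 510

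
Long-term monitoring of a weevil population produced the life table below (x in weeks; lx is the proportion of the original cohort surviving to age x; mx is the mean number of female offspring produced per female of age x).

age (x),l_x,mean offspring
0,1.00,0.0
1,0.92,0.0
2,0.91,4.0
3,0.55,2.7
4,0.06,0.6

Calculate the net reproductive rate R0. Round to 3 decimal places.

lx·mx by age: 0, 0, 3.64, 1.485, 0.036
R0 = Σ lx·mx = 5.161 → 5.161

5.161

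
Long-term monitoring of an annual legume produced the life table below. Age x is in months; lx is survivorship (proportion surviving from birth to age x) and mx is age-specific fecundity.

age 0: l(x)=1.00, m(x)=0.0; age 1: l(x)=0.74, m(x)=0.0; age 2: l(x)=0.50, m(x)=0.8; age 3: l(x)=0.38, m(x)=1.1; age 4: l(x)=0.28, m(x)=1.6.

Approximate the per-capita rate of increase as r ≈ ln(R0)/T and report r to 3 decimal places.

0.078

R0 = Σ lx·mx = 0 + 0 + 0.4 + 0.418 + 0.448 = 1.266
Σ x·lx·mx = 3.846; T = 3.846/1.266 = 3.03791…
r ≈ ln(R0)/T = ln(1.266)/3.03791… = 0.07764… → 0.078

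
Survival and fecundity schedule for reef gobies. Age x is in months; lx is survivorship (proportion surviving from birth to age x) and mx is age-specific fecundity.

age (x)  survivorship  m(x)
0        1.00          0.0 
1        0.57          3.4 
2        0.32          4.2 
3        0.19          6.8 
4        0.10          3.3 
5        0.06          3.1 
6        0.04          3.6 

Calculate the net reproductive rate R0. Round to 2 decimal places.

5.23

lx·mx by age: 0, 1.938, 1.344, 1.292, 0.33, 0.186, 0.144
R0 = Σ lx·mx = 5.234 → 5.23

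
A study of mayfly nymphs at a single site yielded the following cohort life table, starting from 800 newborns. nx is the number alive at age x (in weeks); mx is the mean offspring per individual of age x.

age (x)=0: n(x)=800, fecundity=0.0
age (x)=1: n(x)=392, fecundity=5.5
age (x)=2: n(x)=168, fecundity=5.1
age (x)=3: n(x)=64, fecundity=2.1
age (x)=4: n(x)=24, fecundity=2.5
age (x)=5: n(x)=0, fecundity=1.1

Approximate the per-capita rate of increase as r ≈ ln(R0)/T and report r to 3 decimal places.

lx = nx/n0 = nx/800: 1, 0.49, 0.21, 0.08, 0.03, 0
R0 = Σ lx·mx = 0 + 2.695 + 1.071 + 0.168 + 0.075 + 0 = 4.009
Σ x·lx·mx = 5.641; T = 5.641/4.009 = 1.40708…
r ≈ ln(R0)/T = ln(4.009)/1.40708… = 0.98682… → 0.987

0.987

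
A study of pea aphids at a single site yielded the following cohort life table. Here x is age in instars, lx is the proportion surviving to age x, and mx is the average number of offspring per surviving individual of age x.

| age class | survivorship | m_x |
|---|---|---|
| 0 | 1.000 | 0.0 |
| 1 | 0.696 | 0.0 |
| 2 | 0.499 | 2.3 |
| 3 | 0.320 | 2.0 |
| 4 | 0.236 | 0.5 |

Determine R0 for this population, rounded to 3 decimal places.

1.906

lx·mx by age: 0, 0, 1.1477, 0.64, 0.118
R0 = Σ lx·mx = 1.9057 → 1.906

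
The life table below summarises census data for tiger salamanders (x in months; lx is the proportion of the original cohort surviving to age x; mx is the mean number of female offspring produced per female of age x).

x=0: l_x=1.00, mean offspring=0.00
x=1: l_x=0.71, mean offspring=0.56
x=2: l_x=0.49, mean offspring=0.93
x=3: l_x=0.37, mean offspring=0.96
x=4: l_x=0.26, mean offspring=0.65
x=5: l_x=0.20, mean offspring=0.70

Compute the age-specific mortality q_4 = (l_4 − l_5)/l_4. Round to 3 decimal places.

q_4 = (l_4 − l_5) / l_4 = (0.26 − 0.2) / 0.26
     = 0.06 / 0.26 = 0.230769… → 0.231

0.231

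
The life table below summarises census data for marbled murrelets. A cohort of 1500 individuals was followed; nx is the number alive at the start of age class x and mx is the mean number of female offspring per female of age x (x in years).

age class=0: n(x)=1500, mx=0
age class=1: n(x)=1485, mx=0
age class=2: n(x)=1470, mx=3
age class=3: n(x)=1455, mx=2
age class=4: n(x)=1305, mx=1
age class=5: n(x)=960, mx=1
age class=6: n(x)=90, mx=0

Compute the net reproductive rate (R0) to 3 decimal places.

6.390

lx = nx/n0 = nx/1500: 1, 0.99, 0.98, 0.97, 0.87, 0.64, 0.06
lx·mx by age: 0, 0, 2.94, 1.94, 0.87, 0.64, 0
R0 = Σ lx·mx = 6.39 → 6.390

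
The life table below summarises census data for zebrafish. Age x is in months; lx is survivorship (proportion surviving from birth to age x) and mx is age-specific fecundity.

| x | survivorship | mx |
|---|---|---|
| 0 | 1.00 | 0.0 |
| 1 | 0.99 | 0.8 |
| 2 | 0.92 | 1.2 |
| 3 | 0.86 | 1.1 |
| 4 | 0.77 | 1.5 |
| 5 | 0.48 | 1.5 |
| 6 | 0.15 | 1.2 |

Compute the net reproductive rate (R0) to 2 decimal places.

4.90

lx·mx by age: 0, 0.792, 1.104, 0.946, 1.155, 0.72, 0.18
R0 = Σ lx·mx = 4.897 → 4.90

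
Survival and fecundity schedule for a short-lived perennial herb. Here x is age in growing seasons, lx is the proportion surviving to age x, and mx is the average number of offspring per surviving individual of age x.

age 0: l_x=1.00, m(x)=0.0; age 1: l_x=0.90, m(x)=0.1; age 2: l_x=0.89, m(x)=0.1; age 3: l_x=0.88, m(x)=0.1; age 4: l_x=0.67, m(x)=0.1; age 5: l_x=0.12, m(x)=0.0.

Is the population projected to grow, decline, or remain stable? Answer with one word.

declining

R0 = Σ lx·mx = 0 + 0.09 + 0.089 + 0.088 + 0.067 + 0 = 0.334
R0 < 1, so the population is declining.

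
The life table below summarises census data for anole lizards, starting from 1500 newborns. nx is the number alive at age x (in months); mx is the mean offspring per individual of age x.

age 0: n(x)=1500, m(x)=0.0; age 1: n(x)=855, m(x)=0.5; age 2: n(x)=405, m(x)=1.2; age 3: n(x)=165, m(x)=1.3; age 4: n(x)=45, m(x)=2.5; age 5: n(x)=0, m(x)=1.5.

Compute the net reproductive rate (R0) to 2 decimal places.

0.83

lx = nx/n0 = nx/1500: 1, 0.57, 0.27, 0.11, 0.03, 0
lx·mx by age: 0, 0.285, 0.324, 0.143, 0.075, 0
R0 = Σ lx·mx = 0.827 → 0.83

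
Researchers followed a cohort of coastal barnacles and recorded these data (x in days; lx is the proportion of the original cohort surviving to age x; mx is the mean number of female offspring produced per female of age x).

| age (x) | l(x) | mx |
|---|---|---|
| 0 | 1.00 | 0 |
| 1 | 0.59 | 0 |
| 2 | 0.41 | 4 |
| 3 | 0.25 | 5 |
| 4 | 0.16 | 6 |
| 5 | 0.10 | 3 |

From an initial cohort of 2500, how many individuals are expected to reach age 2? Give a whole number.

1025

Expected survivors = N0 · l_2 = 2500 × 0.41 = 1025 → 1025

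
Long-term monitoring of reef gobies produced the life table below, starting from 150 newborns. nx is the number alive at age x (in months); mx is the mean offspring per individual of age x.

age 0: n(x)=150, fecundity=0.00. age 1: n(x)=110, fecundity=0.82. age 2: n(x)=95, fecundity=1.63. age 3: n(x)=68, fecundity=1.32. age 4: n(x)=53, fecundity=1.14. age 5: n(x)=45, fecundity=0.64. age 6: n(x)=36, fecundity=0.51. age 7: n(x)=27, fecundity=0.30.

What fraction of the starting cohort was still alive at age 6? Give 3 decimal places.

l_6 = n_6/n_0 = 36/150 = 0.24 → 0.240

0.240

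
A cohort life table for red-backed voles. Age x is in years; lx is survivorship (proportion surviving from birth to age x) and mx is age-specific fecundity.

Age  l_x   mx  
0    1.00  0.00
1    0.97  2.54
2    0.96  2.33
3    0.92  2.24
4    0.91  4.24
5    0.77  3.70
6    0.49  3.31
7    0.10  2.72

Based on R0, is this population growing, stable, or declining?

growing

R0 = Σ lx·mx = 0 + 2.4638 + 2.2368 + 2.0608 + 3.8584 + 2.849 + 1.6219 + 0.272 = 15.3627
R0 > 1, so the population is growing.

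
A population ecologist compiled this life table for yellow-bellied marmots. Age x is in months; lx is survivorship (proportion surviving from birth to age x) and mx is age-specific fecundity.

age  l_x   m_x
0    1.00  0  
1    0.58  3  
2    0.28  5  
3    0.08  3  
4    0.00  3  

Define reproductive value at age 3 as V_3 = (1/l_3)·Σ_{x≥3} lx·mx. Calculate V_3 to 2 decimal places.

3.00

lx·mx for x ≥ 3: 0.24, 0 → sum = 0.24
V_3 = 0.24 / l_3 = 0.24 / 0.08 = 3 → 3.00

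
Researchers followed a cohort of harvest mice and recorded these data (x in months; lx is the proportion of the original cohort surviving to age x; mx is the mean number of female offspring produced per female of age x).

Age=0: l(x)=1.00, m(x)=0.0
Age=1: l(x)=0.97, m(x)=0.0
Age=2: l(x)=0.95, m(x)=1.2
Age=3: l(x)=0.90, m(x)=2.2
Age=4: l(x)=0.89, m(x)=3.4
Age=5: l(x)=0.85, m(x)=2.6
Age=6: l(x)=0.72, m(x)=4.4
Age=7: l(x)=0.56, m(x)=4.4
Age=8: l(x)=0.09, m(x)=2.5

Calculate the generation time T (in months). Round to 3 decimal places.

4.885

lx·mx: 0, 0, 1.14, 1.98, 3.026, 2.21, 3.168, 2.464, 0.225 → R0 = 14.213
x·lx·mx: 0, 0, 2.28, 5.94, 12.104, 11.05, 19.008, 17.248, 1.8 → Σ = 69.43
T = 69.43 / 14.213 = 4.884964… → 4.885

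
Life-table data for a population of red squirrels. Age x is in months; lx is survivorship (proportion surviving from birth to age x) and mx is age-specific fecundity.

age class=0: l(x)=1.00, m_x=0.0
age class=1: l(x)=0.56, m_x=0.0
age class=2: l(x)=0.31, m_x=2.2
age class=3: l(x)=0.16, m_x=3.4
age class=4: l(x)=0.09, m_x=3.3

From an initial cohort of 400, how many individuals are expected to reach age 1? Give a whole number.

224

Expected survivors = N0 · l_1 = 400 × 0.56 = 224 → 224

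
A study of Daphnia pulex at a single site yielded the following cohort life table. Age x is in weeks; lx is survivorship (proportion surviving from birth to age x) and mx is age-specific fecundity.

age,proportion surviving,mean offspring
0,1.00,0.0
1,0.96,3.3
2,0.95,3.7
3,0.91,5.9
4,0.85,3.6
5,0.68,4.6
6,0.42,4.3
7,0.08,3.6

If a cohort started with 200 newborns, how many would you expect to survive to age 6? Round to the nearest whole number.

84

Expected survivors = N0 · l_6 = 200 × 0.42 = 84 → 84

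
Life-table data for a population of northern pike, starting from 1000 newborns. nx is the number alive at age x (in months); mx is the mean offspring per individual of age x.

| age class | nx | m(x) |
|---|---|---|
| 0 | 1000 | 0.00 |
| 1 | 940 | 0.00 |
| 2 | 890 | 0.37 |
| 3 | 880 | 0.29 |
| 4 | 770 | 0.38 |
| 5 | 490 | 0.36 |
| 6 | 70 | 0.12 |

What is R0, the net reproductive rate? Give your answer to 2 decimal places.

lx = nx/n0 = nx/1000: 1, 0.94, 0.89, 0.88, 0.77, 0.49, 0.07
lx·mx by age: 0, 0, 0.3293, 0.2552, 0.2926, 0.1764, 0.0084
R0 = Σ lx·mx = 1.0619 → 1.06

1.06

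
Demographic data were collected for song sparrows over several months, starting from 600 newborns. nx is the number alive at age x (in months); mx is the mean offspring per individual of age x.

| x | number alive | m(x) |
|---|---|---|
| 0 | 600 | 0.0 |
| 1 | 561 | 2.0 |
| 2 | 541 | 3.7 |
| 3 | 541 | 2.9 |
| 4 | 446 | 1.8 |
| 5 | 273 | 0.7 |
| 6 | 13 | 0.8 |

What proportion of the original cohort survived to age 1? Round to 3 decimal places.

0.935

l_1 = n_1/n_0 = 561/600 = 0.935 → 0.935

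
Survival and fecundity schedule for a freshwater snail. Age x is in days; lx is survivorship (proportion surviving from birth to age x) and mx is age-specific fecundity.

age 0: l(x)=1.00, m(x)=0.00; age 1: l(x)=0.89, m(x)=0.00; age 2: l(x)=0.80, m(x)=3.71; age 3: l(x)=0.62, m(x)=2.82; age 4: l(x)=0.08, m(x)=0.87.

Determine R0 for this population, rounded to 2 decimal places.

lx·mx by age: 0, 0, 2.968, 1.7484, 0.0696
R0 = Σ lx·mx = 4.786 → 4.79

4.79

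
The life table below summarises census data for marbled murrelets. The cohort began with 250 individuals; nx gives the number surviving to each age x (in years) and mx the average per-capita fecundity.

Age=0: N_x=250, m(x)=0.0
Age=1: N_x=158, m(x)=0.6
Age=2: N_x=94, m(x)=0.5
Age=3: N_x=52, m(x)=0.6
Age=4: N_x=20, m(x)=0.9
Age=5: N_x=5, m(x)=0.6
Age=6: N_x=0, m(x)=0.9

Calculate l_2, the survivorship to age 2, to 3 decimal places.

0.376

l_2 = n_2/n_0 = 94/250 = 0.376 → 0.376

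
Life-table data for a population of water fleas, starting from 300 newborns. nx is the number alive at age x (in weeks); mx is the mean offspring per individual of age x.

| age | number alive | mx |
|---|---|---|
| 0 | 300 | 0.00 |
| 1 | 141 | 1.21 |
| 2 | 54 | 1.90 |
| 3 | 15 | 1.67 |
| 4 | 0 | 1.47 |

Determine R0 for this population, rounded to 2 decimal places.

0.99

lx = nx/n0 = nx/300: 1, 0.47, 0.18, 0.05, 0
lx·mx by age: 0, 0.5687, 0.342, 0.0835, 0
R0 = Σ lx·mx = 0.9942 → 0.99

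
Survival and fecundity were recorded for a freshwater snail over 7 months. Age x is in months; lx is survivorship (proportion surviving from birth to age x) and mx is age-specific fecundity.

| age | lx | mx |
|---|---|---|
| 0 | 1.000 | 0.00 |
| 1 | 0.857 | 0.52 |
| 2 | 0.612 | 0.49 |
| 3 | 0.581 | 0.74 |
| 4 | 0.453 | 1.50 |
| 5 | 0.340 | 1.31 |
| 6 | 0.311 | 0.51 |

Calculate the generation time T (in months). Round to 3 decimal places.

lx·mx: 0, 0.44564, 0.29988, 0.42994, 0.6795, 0.4454, 0.15861 → R0 = 2.45897
x·lx·mx: 0, 0.44564, 0.59976, 1.28982, 2.718, 2.227, 0.95166 → Σ = 8.23188
T = 8.23188 / 2.45897 = 3.347694… → 3.348

3.348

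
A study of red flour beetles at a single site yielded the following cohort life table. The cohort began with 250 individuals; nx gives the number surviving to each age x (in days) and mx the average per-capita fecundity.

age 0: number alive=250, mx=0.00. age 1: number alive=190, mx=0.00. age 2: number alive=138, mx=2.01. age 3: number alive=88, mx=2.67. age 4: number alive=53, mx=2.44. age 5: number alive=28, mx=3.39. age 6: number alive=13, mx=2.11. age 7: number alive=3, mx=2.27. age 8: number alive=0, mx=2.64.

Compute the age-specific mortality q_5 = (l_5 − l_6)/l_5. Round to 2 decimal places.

lx = nx/n0 = nx/250: 1, 0.76, 0.552, 0.352, 0.212, 0.112, 0.052, 0.012, 0
q_5 = (l_5 − l_6) / l_5 = (0.112 − 0.052) / 0.112
     = 0.06 / 0.112 = 0.535714… → 0.54

0.54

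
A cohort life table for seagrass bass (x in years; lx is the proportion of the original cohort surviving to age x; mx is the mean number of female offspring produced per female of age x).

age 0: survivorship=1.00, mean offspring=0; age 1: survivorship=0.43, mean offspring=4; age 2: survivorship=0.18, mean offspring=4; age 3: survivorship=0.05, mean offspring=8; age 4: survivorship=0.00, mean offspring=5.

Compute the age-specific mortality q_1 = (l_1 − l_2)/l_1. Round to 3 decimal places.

q_1 = (l_1 − l_2) / l_1 = (0.43 − 0.18) / 0.43
     = 0.25 / 0.43 = 0.581395… → 0.581

0.581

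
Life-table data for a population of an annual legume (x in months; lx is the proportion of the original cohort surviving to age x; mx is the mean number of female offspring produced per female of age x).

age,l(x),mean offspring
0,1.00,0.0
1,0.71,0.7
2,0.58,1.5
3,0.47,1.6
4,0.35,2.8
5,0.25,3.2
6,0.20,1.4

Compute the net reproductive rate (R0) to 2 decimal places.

lx·mx by age: 0, 0.497, 0.87, 0.752, 0.98, 0.8, 0.28
R0 = Σ lx·mx = 4.179 → 4.18

4.18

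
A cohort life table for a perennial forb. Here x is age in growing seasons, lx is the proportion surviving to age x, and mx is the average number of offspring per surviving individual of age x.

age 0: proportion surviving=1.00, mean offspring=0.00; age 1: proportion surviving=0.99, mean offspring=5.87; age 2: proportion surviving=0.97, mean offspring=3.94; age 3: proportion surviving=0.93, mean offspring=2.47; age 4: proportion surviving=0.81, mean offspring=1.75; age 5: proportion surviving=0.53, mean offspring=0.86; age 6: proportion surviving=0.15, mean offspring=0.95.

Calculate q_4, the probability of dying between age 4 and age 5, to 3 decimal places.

q_4 = (l_4 − l_5) / l_4 = (0.81 − 0.53) / 0.81
     = 0.28 / 0.81 = 0.345679… → 0.346

0.346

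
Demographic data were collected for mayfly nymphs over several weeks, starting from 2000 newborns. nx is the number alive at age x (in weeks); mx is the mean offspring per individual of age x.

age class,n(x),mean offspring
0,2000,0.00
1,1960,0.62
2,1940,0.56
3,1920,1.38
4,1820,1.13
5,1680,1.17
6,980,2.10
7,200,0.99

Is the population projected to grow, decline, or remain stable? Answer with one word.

growing

lx = nx/n0 = nx/2000: 1, 0.98, 0.97, 0.96, 0.91, 0.84, 0.49, 0.1
R0 = Σ lx·mx = 0 + 0.6076 + 0.5432 + 1.3248 + 1.0283 + 0.9828 + 1.029 + 0.099 = 5.6147
R0 > 1, so the population is growing.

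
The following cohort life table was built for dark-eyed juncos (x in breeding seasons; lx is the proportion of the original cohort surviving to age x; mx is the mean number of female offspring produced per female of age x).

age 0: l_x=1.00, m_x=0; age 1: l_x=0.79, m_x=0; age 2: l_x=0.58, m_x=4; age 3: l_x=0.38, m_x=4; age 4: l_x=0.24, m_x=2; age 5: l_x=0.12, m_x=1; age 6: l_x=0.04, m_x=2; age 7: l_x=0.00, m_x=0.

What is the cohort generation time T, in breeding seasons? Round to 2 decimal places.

lx·mx: 0, 0, 2.32, 1.52, 0.48, 0.12, 0.08, 0 → R0 = 4.52
x·lx·mx: 0, 0, 4.64, 4.56, 1.92, 0.6, 0.48, 0 → Σ = 12.2
T = 12.2 / 4.52 = 2.699115… → 2.70

2.70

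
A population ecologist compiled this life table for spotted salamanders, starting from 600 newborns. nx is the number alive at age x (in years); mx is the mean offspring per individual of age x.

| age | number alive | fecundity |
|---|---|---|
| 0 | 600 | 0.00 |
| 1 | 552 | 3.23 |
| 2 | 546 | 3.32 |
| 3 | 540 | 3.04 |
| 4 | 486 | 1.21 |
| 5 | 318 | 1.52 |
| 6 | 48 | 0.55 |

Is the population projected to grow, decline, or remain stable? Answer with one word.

growing

lx = nx/n0 = nx/600: 1, 0.92, 0.91, 0.9, 0.81, 0.53, 0.08
R0 = Σ lx·mx = 0 + 2.9716 + 3.0212 + 2.736 + 0.9801 + 0.8056 + 0.044 = 10.5585
R0 > 1, so the population is growing.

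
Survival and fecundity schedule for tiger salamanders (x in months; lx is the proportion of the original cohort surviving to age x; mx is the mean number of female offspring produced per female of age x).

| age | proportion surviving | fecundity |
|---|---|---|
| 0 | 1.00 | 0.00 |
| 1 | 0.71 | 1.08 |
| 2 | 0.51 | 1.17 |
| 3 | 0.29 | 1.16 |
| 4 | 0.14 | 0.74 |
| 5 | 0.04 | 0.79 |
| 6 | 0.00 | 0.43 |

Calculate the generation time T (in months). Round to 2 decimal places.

1.93

lx·mx: 0, 0.7668, 0.5967, 0.3364, 0.1036, 0.0316, 0 → R0 = 1.8351
x·lx·mx: 0, 0.7668, 1.1934, 1.0092, 0.4144, 0.158, 0 → Σ = 3.5418
T = 3.5418 / 1.8351 = 1.930031… → 1.93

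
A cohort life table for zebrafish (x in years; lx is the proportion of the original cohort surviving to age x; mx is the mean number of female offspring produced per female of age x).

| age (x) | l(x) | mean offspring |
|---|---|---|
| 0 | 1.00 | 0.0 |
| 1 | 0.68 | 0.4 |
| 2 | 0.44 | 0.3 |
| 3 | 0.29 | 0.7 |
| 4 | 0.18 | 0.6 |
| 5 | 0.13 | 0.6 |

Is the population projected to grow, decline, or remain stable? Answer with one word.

R0 = Σ lx·mx = 0 + 0.272 + 0.132 + 0.203 + 0.108 + 0.078 = 0.793
R0 < 1, so the population is declining.

declining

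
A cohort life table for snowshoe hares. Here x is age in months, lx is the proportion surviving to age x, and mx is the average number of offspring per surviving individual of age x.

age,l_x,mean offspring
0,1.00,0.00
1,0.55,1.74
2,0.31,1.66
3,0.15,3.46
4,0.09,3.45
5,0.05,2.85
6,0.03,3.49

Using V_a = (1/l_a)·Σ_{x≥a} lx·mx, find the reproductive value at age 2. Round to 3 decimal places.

lx·mx for x ≥ 2: 0.5146, 0.519, 0.3105, 0.1425, 0.1047 → sum = 1.5913
V_2 = 1.5913 / l_2 = 1.5913 / 0.31 = 5.133226… → 5.133

5.133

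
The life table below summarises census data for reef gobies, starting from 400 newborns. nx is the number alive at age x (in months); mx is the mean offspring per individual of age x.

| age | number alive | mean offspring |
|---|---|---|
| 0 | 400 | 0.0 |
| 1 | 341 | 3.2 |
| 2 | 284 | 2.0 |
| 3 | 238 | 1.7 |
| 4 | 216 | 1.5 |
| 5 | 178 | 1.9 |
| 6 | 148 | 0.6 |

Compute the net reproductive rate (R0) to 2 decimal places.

lx = nx/n0 = nx/400: 1, 0.8525, 0.71, 0.595, 0.54, 0.445, 0.37
lx·mx by age: 0, 2.728, 1.42, 1.0115, 0.81, 0.8455, 0.222
R0 = Σ lx·mx = 7.037 → 7.04

7.04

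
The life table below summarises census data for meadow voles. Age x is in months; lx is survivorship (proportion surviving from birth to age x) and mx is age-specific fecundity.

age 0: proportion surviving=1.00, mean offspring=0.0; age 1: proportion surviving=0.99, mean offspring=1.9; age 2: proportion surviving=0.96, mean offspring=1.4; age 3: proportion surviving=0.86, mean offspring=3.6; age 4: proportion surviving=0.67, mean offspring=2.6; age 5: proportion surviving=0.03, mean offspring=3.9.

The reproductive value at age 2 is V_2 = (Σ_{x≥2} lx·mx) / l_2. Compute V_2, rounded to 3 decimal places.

6.561

lx·mx for x ≥ 2: 1.344, 3.096, 1.742, 0.117 → sum = 6.299
V_2 = 6.299 / l_2 = 6.299 / 0.96 = 6.561458… → 6.561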